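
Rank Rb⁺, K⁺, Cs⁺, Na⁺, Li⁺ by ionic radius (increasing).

These ions sit in one column with identical charge. Each step down the periodic table adds a principal shell, increasing the radius.

Li⁺ < Na⁺ < K⁺ < Rb⁺ < Cs⁺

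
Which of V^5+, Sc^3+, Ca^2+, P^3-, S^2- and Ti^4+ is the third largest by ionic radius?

Isoelectronic series (18 e⁻ each). Size is set by nuclear charge: more protons means a smaller ion. V^5+ (Z=23), Ti^4+ (Z=22), Sc^3+ (Z=21), Ca^2+ (Z=20), S^2- (Z=16), P^3- (Z=15).
That gives V^5+ < Ti^4+ < Sc^3+ < Ca^2+ < S^2- < P^3-. From the largest end, number 3 is Ca^2+.

Ca^2+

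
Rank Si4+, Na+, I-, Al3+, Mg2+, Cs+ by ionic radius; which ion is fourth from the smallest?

Na+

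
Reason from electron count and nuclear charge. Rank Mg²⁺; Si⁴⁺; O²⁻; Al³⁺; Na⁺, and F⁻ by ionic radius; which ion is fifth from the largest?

Al³⁺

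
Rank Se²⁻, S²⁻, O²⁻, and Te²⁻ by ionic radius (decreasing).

These ions sit in one column with identical charge. Each step down the periodic table adds a principal shell, increasing the radius.

Te²⁻ > Se²⁻ > S²⁻ > O²⁻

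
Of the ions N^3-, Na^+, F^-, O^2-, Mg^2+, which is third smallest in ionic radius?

These species are isoelectronic with 10 electrons. The only difference is the number of protons: Mg^2+ (Z=12), Na^+ (Z=11), F^- (Z=9), O^2- (Z=8), N^3- (Z=7). The strongest nuclear pull (Mg^2+) gives the smallest ion.
Ordering: Mg^2+ < Na^+ < F^- < O^2- < N^3-. The third smallest is F^-.

F^-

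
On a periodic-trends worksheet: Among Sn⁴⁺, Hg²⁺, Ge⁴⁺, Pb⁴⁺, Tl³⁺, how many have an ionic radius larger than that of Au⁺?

0

Work out protons and electrons: Ge⁴⁺ has 28 e⁻ (Z=32), Sn⁴⁺ has 46 e⁻ (Z=50), Pb⁴⁺ has 78 e⁻ (Z=82), Tl³⁺ has 78 e⁻ (Z=81), Hg²⁺ has 78 e⁻ (Z=80), Au⁺ has 78 e⁻ (Z=79). Ge⁴⁺ < Sn⁴⁺ (same group, period 4 vs 5); Sn⁴⁺ < Pb⁴⁺ (same group, 1 shell fewer); Pb⁴⁺ < Tl³⁺ (isoelectronic, higher Z=82 is smaller); Tl³⁺ < Hg²⁺ (isoelectronic, higher Z=81 is smaller); Hg²⁺ < Au⁺ (isoelectronic, higher Z=80 is smaller).
Relative to Au⁺, the ions that are larger are none. So 0 are larger.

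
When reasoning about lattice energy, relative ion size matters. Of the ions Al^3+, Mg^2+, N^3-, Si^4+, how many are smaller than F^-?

All of these have 10 electrons (isoelectronic). With the same electron cloud, the ion with the most protons pulls it in tightest. Nuclear charges: Si^4+ (Z=14), Al^3+ (Z=13), Mg^2+ (Z=12), F^- (Z=9), N^3- (Z=7). Highest Z is smallest.
Overall: Si^4+ < Al^3+ < Mg^2+ < F^- < N^3-. F^- has 3 below it and 1 above. So 3 are smaller.

3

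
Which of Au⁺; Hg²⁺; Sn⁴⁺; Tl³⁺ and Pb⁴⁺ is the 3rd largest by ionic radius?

Electron counts and nuclear charges: Sn⁴⁺ has 46 e⁻ (Z=50), Pb⁴⁺ has 78 e⁻ (Z=82), Tl³⁺ has 78 e⁻ (Z=81), Hg²⁺ has 78 e⁻ (Z=80), Au⁺ has 78 e⁻ (Z=79). Sn⁴⁺ < Pb⁴⁺ (same group, period 5 vs 6); Pb⁴⁺ < Tl³⁺ (isoelectronic, higher Z=82 is smaller); Tl³⁺ < Hg²⁺ (isoelectronic, higher Z=81 is smaller); Hg²⁺ < Au⁺ (both 78 e⁻, Z=80>79).
Ordering: Sn⁴⁺ < Pb⁴⁺ < Tl³⁺ < Hg²⁺ < Au⁺. The 3rd largest is Tl³⁺.

Tl³⁺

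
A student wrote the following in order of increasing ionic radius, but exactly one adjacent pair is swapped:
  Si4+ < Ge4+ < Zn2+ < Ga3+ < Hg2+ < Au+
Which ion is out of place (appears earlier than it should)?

Zn2+

Check each adjacent pair. Zn2+ and Ga3+ are reversed: both have 28 electrons but Z(Ga)=31 > Z(Zn)=30, so Ga3+ should be the smaller of the two. No other neighbouring pair contradicts the periodic trends, so Zn2+ is the ion listed too early.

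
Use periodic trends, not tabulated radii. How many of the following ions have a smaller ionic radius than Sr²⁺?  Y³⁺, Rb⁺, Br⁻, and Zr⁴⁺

All of these have 36 electrons (isoelectronic). With the same electron cloud, the ion with the most protons pulls it in tightest. Nuclear charges: Zr⁴⁺ (Z=40), Y³⁺ (Z=39), Sr²⁺ (Z=38), Rb⁺ (Z=37), Br⁻ (Z=35). Highest Z is smallest.
Overall: Zr⁴⁺ < Y³⁺ < Sr²⁺ < Rb⁺ < Br⁻. Sr²⁺ has 2 below it and 2 above. Count: 2.

2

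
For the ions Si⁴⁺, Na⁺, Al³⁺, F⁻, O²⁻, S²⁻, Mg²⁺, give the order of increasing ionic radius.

Work out protons and electrons: Si⁴⁺ has 10 e⁻ (Z=14), Al³⁺ has 10 e⁻ (Z=13), Mg²⁺ has 10 e⁻ (Z=12), Na⁺ has 10 e⁻ (Z=11), F⁻ has 10 e⁻ (Z=9), O²⁻ has 10 e⁻ (Z=8), S²⁻ has 18 e⁻ (Z=16). Si⁴⁺ < Al³⁺ (both 10 e⁻, Z=14>13); Al³⁺ < Mg²⁺ (both 10 e⁻, Z=13>12); Mg²⁺ < Na⁺ (both 10 e⁻, Z=12>11); Na⁺ < F⁻ (both 10 e⁻, Z=11>9); F⁻ < O²⁻ (isoelectronic, higher Z=9 is smaller); O²⁻ < S²⁻ (same group, 1 shell fewer).

Si⁴⁺ < Al³⁺ < Mg²⁺ < Na⁺ < F⁻ < O²⁻ < S²⁻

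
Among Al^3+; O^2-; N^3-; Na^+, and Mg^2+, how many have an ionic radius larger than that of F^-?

Each ion has 10 electrons. The ranking follows nuclear charge in reverse — greater Z gives a smaller radius. Al^3+ (Z=13), Mg^2+ (Z=12), Na^+ (Z=11), F^- (Z=9), O^2- (Z=8), N^3- (Z=7).
Ordering all of them (including F^-) by radius gives Al^3+ < Mg^2+ < Na^+ < F^- < O^2- < N^3-. Count: 2.

2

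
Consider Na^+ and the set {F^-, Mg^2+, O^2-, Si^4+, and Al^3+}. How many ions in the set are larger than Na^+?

2

Each ion has 10 electrons. The ranking follows nuclear charge in reverse — greater Z gives a smaller radius. Si^4+ (Z=14), Al^3+ (Z=13), Mg^2+ (Z=12), Na^+ (Z=11), F^- (Z=9), O^2- (Z=8).
Overall: Si^4+ < Al^3+ < Mg^2+ < Na^+ < F^- < O^2-. Na^+ has 3 below it and 2 above. Count: 2.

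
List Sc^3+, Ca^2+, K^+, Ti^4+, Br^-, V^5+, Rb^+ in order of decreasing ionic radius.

Tabulating Z and e⁻: V^5+: 18 e⁻, Z=23, Ti^4+: 18 e⁻, Z=22, Sc^3+: 18 e⁻, Z=21, Ca^2+: 18 e⁻, Z=20, K^+: 18 e⁻, Z=19, Rb^+: 36 e⁻, Z=37, Br^-: 36 e⁻, Z=35. V^5+ < Ti^4+ (isoelectronic, higher Z=23 is smaller); Ti^4+ < Sc^3+ (both 18 e⁻, Z=22>21); Sc^3+ < Ca^2+ (isoelectronic, higher Z=21 is smaller); Ca^2+ < K^+ (isoelectronic, higher Z=20 is smaller); K^+ < Rb^+ (same group, 1 shell fewer); Rb^+ < Br^- (both 36 e⁻, Z=37>35).

Br^- > Rb^+ > K^+ > Ca^2+ > Sc^3+ > Ti^4+ > V^5+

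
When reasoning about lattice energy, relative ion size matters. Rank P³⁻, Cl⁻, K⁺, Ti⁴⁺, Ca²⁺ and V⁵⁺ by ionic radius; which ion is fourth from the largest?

Each ion has 18 electrons. The ranking follows nuclear charge in reverse — greater Z gives a smaller radius. V⁵⁺ (Z=23), Ti⁴⁺ (Z=22), Ca²⁺ (Z=20), K⁺ (Z=19), Cl⁻ (Z=17), P³⁻ (Z=15).
That gives V⁵⁺ < Ti⁴⁺ < Ca²⁺ < K⁺ < Cl⁻ < P³⁻. From the largest end, number 4 is Ca²⁺.

Ca²⁺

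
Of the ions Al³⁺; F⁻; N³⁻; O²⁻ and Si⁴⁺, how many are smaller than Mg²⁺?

Each ion has 10 electrons. The ranking follows nuclear charge in reverse — greater Z gives a smaller radius. Si⁴⁺ (Z=14), Al³⁺ (Z=13), Mg²⁺ (Z=12), F⁻ (Z=9), O²⁻ (Z=8), N³⁻ (Z=7).
Ordering all of them (including Mg²⁺) by radius gives Si⁴⁺ < Al³⁺ < Mg²⁺ < F⁻ < O²⁻ < N³⁻. Count: 2.

2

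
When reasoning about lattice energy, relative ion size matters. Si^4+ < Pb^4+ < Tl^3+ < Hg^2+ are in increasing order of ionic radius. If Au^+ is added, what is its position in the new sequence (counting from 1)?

Work out protons and electrons: Si^4+ has 10 e⁻ (Z=14), Pb^4+ has 78 e⁻ (Z=82), Tl^3+ has 78 e⁻ (Z=81), Hg^2+ has 78 e⁻ (Z=80), Au^+ has 78 e⁻ (Z=79). Si^4+ < Pb^4+ (same group, 3 shells fewer); Pb^4+ < Tl^3+ (isoelectronic, higher Z=82 is smaller); Tl^3+ < Hg^2+ (both 78 e⁻, Z=81>80); Hg^2+ < Au^+ (both 78 e⁻, Z=80>79).
Putting Au^+ in gives Si^4+ < Pb^4+ < Tl^3+ < Hg^2+ < Au^+; it lands at slot 5.

5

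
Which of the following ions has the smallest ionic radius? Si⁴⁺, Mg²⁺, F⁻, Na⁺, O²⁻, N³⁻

Si⁴⁺

All of these have 10 electrons (isoelectronic). With the same electron cloud, the ion with the most protons pulls it in tightest. Nuclear charges: Si⁴⁺ (Z=14), Mg²⁺ (Z=12), Na⁺ (Z=11), F⁻ (Z=9), O²⁻ (Z=8), N³⁻ (Z=7). Highest Z is smallest.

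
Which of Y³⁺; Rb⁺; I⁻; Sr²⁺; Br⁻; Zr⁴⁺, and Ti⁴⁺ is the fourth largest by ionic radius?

Sr²⁺

Tabulating Z and e⁻: Ti⁴⁺: 18 e⁻, Z=22, Zr⁴⁺: 36 e⁻, Z=40, Y³⁺: 36 e⁻, Z=39, Sr²⁺: 36 e⁻, Z=38, Rb⁺: 36 e⁻, Z=37, Br⁻: 36 e⁻, Z=35, I⁻: 54 e⁻, Z=53. Ti⁴⁺ < Zr⁴⁺ (same group, period 4 vs 5); Zr⁴⁺ < Y³⁺ (both 36 e⁻, Z=40>39); Y³⁺ < Sr²⁺ (isoelectronic, higher Z=39 is smaller); Sr²⁺ < Rb⁺ (both 36 e⁻, Z=38>37); Rb⁺ < Br⁻ (both 36 e⁻, Z=37>35); Br⁻ < I⁻ (same group, 1 shell fewer).
Ordering: Ti⁴⁺ < Zr⁴⁺ < Y³⁺ < Sr²⁺ < Rb⁺ < Br⁻ < I⁻. The fourth largest is Sr²⁺.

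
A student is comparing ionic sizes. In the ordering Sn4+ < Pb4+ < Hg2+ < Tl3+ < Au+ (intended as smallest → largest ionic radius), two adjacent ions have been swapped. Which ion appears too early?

Hg2+

Compare adjacent ions: both have 78 electrons but Z(Tl)=81 > Z(Hg)=80, so Tl3+ should be the smaller of the two — yet in this increasing list Hg2+ sits before Tl3+. Nothing else is reversed, so Hg2+ should move one place to the right.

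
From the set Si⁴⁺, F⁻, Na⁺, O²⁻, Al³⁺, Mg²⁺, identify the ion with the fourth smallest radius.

These species are isoelectronic with 10 electrons. The only difference is the number of protons: Si⁴⁺ (Z=14), Al³⁺ (Z=13), Mg²⁺ (Z=12), Na⁺ (Z=11), F⁻ (Z=9), O²⁻ (Z=8). The strongest nuclear pull (Si⁴⁺) gives the smallest ion.
Ordering: Si⁴⁺ < Al³⁺ < Mg²⁺ < Na⁺ < F⁻ < O²⁻. The fourth smallest is Na⁺.

Na⁺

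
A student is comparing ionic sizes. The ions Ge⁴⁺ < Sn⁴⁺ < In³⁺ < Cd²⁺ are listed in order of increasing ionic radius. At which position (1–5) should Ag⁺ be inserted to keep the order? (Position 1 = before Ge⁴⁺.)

5

Electron counts and nuclear charges: Ge⁴⁺ has 28 e⁻ (Z=32), Sn⁴⁺ has 46 e⁻ (Z=50), In³⁺ has 46 e⁻ (Z=49), Cd²⁺ has 46 e⁻ (Z=48), Ag⁺ has 46 e⁻ (Z=47). Ge⁴⁺ < Sn⁴⁺ (same group, period 4 vs 5); Sn⁴⁺ < In³⁺ (both 46 e⁻, Z=50>49); In³⁺ < Cd²⁺ (isoelectronic, higher Z=49 is smaller); Cd²⁺ < Ag⁺ (both 46 e⁻, Z=48>47).
Merged order: Ge⁴⁺ < Sn⁴⁺ < In³⁺ < Cd²⁺ < Ag⁺ — Ag⁺ is number 5.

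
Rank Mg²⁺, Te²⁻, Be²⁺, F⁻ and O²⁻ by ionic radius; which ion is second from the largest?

Tabulating Z and e⁻: Be²⁺ (Z=4, 2 e⁻), Mg²⁺ (Z=12, 10 e⁻), F⁻ (Z=9, 10 e⁻), O²⁻ (Z=8, 10 e⁻), Te²⁻ (Z=52, 54 e⁻). Be²⁺ < Mg²⁺ (same group, period 2 vs 3); Mg²⁺ < F⁻ (both 10 e⁻, Z=12>9); F⁻ < O²⁻ (both 10 e⁻, Z=9>8); O²⁻ < Te²⁻ (same group, 3 shells fewer).
So the order is Be²⁺ < Mg²⁺ < F⁻ < O²⁻ < Te²⁻; the 2nd-largest ion is O²⁻.

O²⁻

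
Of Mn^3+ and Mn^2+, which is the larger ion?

Mn^2+

Same element, different charge: the more highly charged cation has fewer electrons and a greater effective nuclear charge per electron, making Mn^3+ the smallest.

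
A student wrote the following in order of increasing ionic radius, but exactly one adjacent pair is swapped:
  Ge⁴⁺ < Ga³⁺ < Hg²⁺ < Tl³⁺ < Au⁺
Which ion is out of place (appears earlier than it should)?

Hg²⁺

Scanning neighbour by neighbour, only Hg²⁺/Tl³⁺ violates a trend: Tl³⁺ and Hg²⁺ share 78 electrons; the higher nuclear charge on Tl (Z=81) contracts it more, so Tl³⁺ < Hg²⁺. That makes Hg²⁺ the one sitting a position early relative to where it belongs.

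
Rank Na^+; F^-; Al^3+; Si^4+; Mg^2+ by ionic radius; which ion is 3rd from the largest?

All of these have 10 electrons (isoelectronic). With the same electron cloud, the ion with the most protons pulls it in tightest. Nuclear charges: Si^4+ (Z=14), Al^3+ (Z=13), Mg^2+ (Z=12), Na^+ (Z=11), F^- (Z=9). Highest Z is smallest.
Full ascending order: Si^4+ < Al^3+ < Mg^2+ < Na^+ < F^-. Counting from the largest, position 3 is Mg^2+.

Mg^2+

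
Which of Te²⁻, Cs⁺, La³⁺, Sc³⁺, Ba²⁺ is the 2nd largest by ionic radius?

Tabulating Z and e⁻: Sc³⁺: 18 e⁻, Z=21, La³⁺: 54 e⁻, Z=57, Ba²⁺: 54 e⁻, Z=56, Cs⁺: 54 e⁻, Z=55, Te²⁻: 54 e⁻, Z=52. Sc³⁺ < La³⁺ (same group, period 4 vs 6); La³⁺ < Ba²⁺ (isoelectronic, higher Z=57 is smaller); Ba²⁺ < Cs⁺ (isoelectronic, higher Z=56 is smaller); Cs⁺ < Te²⁻ (isoelectronic, higher Z=55 is smaller).
Full ascending order: Sc³⁺ < La³⁺ < Ba²⁺ < Cs⁺ < Te²⁻. Counting from the largest, position 2 is Cs⁺.

Cs⁺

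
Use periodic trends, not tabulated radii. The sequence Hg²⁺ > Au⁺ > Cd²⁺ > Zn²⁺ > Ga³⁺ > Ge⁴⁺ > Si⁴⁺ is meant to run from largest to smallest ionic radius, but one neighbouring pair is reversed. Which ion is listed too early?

Hg²⁺

Scanning neighbour by neighbour, only Hg²⁺/Au⁺ violates a trend: Hg²⁺ and Au⁺ share 78 electrons; the higher nuclear charge on Hg (Z=80) contracts it more, so Hg²⁺ < Au⁺. That makes Hg²⁺ the one sitting a position early relative to where it belongs.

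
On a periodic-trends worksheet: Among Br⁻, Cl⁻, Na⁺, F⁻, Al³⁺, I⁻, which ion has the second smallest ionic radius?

Na⁺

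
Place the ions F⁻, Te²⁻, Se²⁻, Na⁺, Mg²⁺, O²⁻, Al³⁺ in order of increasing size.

Electron counts and nuclear charges: Al³⁺: 10 e⁻, Z=13, Mg²⁺: 10 e⁻, Z=12, Na⁺: 10 e⁻, Z=11, F⁻: 10 e⁻, Z=9, O²⁻: 10 e⁻, Z=8, Se²⁻: 36 e⁻, Z=34, Te²⁻: 54 e⁻, Z=52. Al³⁺ < Mg²⁺ (isoelectronic, higher Z=13 is smaller); Mg²⁺ < Na⁺ (isoelectronic, higher Z=12 is smaller); Na⁺ < F⁻ (both 10 e⁻, Z=11>9); F⁻ < O²⁻ (isoelectronic, higher Z=9 is smaller); O²⁻ < Se²⁻ (same group, 2 shells fewer); Se²⁻ < Te²⁻ (same group, period 4 vs 5).

Al³⁺ < Mg²⁺ < Na⁺ < F⁻ < O²⁻ < Se²⁻ < Te²⁻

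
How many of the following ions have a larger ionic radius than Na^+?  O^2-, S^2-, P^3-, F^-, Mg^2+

4

Tabulating Z and e⁻: Mg^2+ (Z=12, 10 e⁻), Na^+ (Z=11, 10 e⁻), F^- (Z=9, 10 e⁻), O^2- (Z=8, 10 e⁻), S^2- (Z=16, 18 e⁻), P^3- (Z=15, 18 e⁻). Mg^2+ < Na^+ (both 10 e⁻, Z=12>11); Na^+ < F^- (both 10 e⁻, Z=11>9); F^- < O^2- (both 10 e⁻, Z=9>8); O^2- < S^2- (same group, period 2 vs 3); S^2- < P^3- (both 18 e⁻, Z=16>15).
Placing each against Na^+: smaller — Mg^2+; larger — F^-, O^2-, S^2-, P^3-. Count: 4.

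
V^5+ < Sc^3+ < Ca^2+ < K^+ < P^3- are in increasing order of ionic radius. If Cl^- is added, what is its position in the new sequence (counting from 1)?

All of these have 18 electrons (isoelectronic). With the same electron cloud, the ion with the most protons pulls it in tightest. Nuclear charges: V^5+ (Z=23), Sc^3+ (Z=21), Ca^2+ (Z=20), K^+ (Z=19), Cl^- (Z=17), P^3- (Z=15). Highest Z is smallest.
Putting Cl^- in gives V^5+ < Sc^3+ < Ca^2+ < K^+ < Cl^- < P^3-; it lands at slot 5.

5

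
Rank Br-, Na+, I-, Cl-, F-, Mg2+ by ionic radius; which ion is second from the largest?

Br-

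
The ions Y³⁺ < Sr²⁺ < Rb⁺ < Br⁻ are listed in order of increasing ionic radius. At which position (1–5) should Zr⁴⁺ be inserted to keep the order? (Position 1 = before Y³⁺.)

1

All of these have 36 electrons (isoelectronic). With the same electron cloud, the ion with the most protons pulls it in tightest. Nuclear charges: Zr⁴⁺ (Z=40), Y³⁺ (Z=39), Sr²⁺ (Z=38), Rb⁺ (Z=37), Br⁻ (Z=35). Highest Z is smallest.
Merged order: Zr⁴⁺ < Y³⁺ < Sr²⁺ < Rb⁺ < Br⁻ — Zr⁴⁺ is number 1.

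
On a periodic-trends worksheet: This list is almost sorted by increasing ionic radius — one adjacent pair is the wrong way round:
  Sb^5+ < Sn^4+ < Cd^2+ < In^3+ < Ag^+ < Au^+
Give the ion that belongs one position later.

Cd^2+

Compare adjacent ions: both have 46 electrons but Z(In)=49 > Z(Cd)=48, so In^3+ should be the smaller of the two — yet in this increasing list Cd^2+ sits before In^3+. Nothing else is reversed, so Cd^2+ should move one place to the right.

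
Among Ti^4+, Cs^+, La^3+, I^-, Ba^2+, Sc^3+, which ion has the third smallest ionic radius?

First list Z and electron count for each: Ti^4+: 18 e⁻, Z=22, Sc^3+: 18 e⁻, Z=21, La^3+: 54 e⁻, Z=57, Ba^2+: 54 e⁻, Z=56, Cs^+: 54 e⁻, Z=55, I^-: 54 e⁻, Z=53. Ti^4+ < Sc^3+ (both 18 e⁻, Z=22>21); Sc^3+ < La^3+ (same group, period 4 vs 6); La^3+ < Ba^2+ (isoelectronic, higher Z=57 is smaller); Ba^2+ < Cs^+ (isoelectronic, higher Z=56 is smaller); Cs^+ < I^- (isoelectronic, higher Z=55 is smaller).
So the order is Ti^4+ < Sc^3+ < La^3+ < Ba^2+ < Cs^+ < I^-; the 3rd-smallest ion is La^3+.

La^3+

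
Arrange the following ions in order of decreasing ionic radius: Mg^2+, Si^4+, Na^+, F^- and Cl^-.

Electron counts and nuclear charges: Si^4+ (Z=14, 10 e⁻), Mg^2+ (Z=12, 10 e⁻), Na^+ (Z=11, 10 e⁻), F^- (Z=9, 10 e⁻), Cl^- (Z=17, 18 e⁻). Si^4+ < Mg^2+ (both 10 e⁻, Z=14>12); Mg^2+ < Na^+ (both 10 e⁻, Z=12>11); Na^+ < F^- (both 10 e⁻, Z=11>9); F^- < Cl^- (same group, 1 shell fewer).

Cl^- > F^- > Na^+ > Mg^2+ > Si^4+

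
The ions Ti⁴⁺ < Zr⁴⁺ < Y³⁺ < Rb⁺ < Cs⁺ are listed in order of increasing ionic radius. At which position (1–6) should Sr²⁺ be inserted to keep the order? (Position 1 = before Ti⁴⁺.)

Electron counts and nuclear charges: Ti⁴⁺ (Z=22, 18 e⁻), Zr⁴⁺ (Z=40, 36 e⁻), Y³⁺ (Z=39, 36 e⁻), Sr²⁺ (Z=38, 36 e⁻), Rb⁺ (Z=37, 36 e⁻), Cs⁺ (Z=55, 54 e⁻). Ti⁴⁺ < Zr⁴⁺ (same group, 1 shell fewer); Zr⁴⁺ < Y³⁺ (isoelectronic, higher Z=40 is smaller); Y³⁺ < Sr²⁺ (both 36 e⁻, Z=39>38); Sr²⁺ < Rb⁺ (both 36 e⁻, Z=38>37); Rb⁺ < Cs⁺ (same group, period 5 vs 6).
With Sr²⁺ included the full order is Ti⁴⁺ < Zr⁴⁺ < Y³⁺ < Sr²⁺ < Rb⁺ < Cs⁺, so it takes position 4.

4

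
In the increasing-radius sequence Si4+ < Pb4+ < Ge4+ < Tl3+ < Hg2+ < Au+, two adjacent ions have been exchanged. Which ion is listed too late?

Compare adjacent ions: Ge4+ and Pb4+ are in one column with the same charge; the lighter period-4 ion has 2 fewer shells and is smaller — yet in this increasing list Pb4+ sits before Ge4+. Nothing else is reversed, so Ge4+ should move one place to the left.

Ge4+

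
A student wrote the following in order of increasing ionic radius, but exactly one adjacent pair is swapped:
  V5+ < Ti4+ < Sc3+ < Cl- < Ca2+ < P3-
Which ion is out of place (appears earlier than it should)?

Check each adjacent pair. Cl- and Ca2+ are reversed: Ca2+ and Cl- share 18 electrons; the higher nuclear charge on Ca (Z=20) contracts it more, so Ca2+ < Cl-. No other neighbouring pair contradicts the periodic trends, so Cl- is the ion listed too early.

Cl-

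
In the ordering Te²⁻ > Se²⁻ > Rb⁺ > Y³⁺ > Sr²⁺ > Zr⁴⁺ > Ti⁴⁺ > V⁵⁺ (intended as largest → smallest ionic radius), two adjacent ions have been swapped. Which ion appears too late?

Sr²⁺

Check each adjacent pair. Y³⁺ and Sr²⁺ are reversed: both have 36 electrons but Z(Y)=39 > Z(Sr)=38, so Y³⁺ should be the smaller of the two. No other neighbouring pair contradicts the periodic trends, so Sr²⁺ is the ion listed too late.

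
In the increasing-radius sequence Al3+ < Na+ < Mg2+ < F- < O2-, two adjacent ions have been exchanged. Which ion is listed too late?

Check each adjacent pair. Na+ and Mg2+ are reversed: Mg2+ and Na+ share 10 electrons; the higher nuclear charge on Mg (Z=12) contracts it more, so Mg2+ < Na+. No other neighbouring pair contradicts the periodic trends, so Mg2+ is the ion listed too late.

Mg2+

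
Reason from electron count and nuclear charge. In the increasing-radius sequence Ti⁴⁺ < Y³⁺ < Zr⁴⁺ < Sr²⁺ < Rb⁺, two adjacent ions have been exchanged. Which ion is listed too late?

Compare adjacent ions: both have 36 electrons but Z(Zr)=40 > Z(Y)=39, so Zr⁴⁺ should be the smaller of the two — yet in this increasing list Y³⁺ sits before Zr⁴⁺. Nothing else is reversed, so Zr⁴⁺ should move one place to the left.

Zr⁴⁺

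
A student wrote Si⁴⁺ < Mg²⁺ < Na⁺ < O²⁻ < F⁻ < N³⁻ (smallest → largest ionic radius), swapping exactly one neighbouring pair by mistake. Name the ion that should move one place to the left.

Compare adjacent ions: both have 10 electrons but Z(F)=9 > Z(O)=8, so F⁻ should be the smaller of the two — yet in this increasing list O²⁻ sits before F⁻. Nothing else is reversed, so F⁻ should move one place to the left.

F⁻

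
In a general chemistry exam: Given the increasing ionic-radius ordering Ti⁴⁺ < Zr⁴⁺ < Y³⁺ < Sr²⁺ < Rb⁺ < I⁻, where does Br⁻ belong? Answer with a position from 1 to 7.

Electron counts and nuclear charges: Ti⁴⁺ has 18 e⁻ (Z=22), Zr⁴⁺ has 36 e⁻ (Z=40), Y³⁺ has 36 e⁻ (Z=39), Sr²⁺ has 36 e⁻ (Z=38), Rb⁺ has 36 e⁻ (Z=37), Br⁻ has 36 e⁻ (Z=35), I⁻ has 54 e⁻ (Z=53). Ti⁴⁺ < Zr⁴⁺ (same group, 1 shell fewer); Zr⁴⁺ < Y³⁺ (isoelectronic, higher Z=40 is smaller); Y³⁺ < Sr²⁺ (isoelectronic, higher Z=39 is smaller); Sr²⁺ < Rb⁺ (isoelectronic, higher Z=38 is smaller); Rb⁺ < Br⁻ (isoelectronic, higher Z=37 is smaller); Br⁻ < I⁻ (same group, period 4 vs 5).
With Br⁻ included the full order is Ti⁴⁺ < Zr⁴⁺ < Y³⁺ < Sr²⁺ < Rb⁺ < Br⁻ < I⁻, so it takes position 6.

6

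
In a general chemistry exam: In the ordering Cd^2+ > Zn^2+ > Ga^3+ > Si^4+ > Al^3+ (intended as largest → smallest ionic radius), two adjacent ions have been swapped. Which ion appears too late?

Scanning neighbour by neighbour, only Si^4+/Al^3+ violates a trend: they are isoelectronic (10 e⁻) and Si has more protons than Al (14 vs 13), making Si^4+ smaller. That makes Al^3+ the one sitting a position late relative to where it belongs.

Al^3+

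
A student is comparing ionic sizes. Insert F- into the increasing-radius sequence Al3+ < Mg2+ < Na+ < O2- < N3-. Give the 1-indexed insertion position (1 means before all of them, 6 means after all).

Isoelectronic series (10 e⁻ each). Size is set by nuclear charge: more protons means a smaller ion. Al3+ (Z=13), Mg2+ (Z=12), Na+ (Z=11), F- (Z=9), O2- (Z=8), N3- (Z=7).
Putting F- in gives Al3+ < Mg2+ < Na+ < F- < O2- < N3-; it lands at slot 4.

4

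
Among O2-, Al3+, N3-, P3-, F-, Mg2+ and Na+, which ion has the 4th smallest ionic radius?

F-

Work out protons and electrons: Al3+: 10 e⁻, Z=13, Mg2+: 10 e⁻, Z=12, Na+: 10 e⁻, Z=11, F-: 10 e⁻, Z=9, O2-: 10 e⁻, Z=8, N3-: 10 e⁻, Z=7, P3-: 18 e⁻, Z=15. Al3+ < Mg2+ (isoelectronic, higher Z=13 is smaller); Mg2+ < Na+ (both 10 e⁻, Z=12>11); Na+ < F- (isoelectronic, higher Z=11 is smaller); F- < O2- (both 10 e⁻, Z=9>8); O2- < N3- (isoelectronic, higher Z=8 is smaller); N3- < P3- (same group, period 2 vs 3).
Ordering: Al3+ < Mg2+ < Na+ < F- < O2- < N3- < P3-. The 4th smallest is F-.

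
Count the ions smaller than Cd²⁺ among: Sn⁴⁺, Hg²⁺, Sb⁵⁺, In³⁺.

3

Tabulating Z and e⁻: Sb⁵⁺: 46 e⁻, Z=51, Sn⁴⁺: 46 e⁻, Z=50, In³⁺: 46 e⁻, Z=49, Cd²⁺: 46 e⁻, Z=48, Hg²⁺: 78 e⁻, Z=80. Sb⁵⁺ < Sn⁴⁺ (isoelectronic, higher Z=51 is smaller); Sn⁴⁺ < In³⁺ (isoelectronic, higher Z=50 is smaller); In³⁺ < Cd²⁺ (isoelectronic, higher Z=49 is smaller); Cd²⁺ < Hg²⁺ (same group, period 5 vs 6).
Relative to Cd²⁺, the ions that are smaller are Sb⁵⁺, Sn⁴⁺, In³⁺. Count: 3.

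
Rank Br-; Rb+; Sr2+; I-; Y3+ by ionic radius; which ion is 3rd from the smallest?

Rb+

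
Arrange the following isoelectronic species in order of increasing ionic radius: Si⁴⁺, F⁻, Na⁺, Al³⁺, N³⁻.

Each ion has 10 electrons. The ranking follows nuclear charge in reverse — greater Z gives a smaller radius. Si⁴⁺ (Z=14), Al³⁺ (Z=13), Na⁺ (Z=11), F⁻ (Z=9), N³⁻ (Z=7).

Si⁴⁺ < Al³⁺ < Na⁺ < F⁻ < N³⁻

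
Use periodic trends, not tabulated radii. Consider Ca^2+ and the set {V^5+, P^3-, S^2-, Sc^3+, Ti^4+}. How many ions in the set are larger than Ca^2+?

Isoelectronic series (18 e⁻ each). Size is set by nuclear charge: more protons means a smaller ion. V^5+ (Z=23), Ti^4+ (Z=22), Sc^3+ (Z=21), Ca^2+ (Z=20), S^2- (Z=16), P^3- (Z=15).
Relative to Ca^2+, the ions that are larger are S^2-, P^3-. Count: 2.

2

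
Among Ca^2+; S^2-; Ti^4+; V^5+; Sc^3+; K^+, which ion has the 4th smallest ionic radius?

Each ion has 18 electrons. The ranking follows nuclear charge in reverse — greater Z gives a smaller radius. V^5+ (Z=23), Ti^4+ (Z=22), Sc^3+ (Z=21), Ca^2+ (Z=20), K^+ (Z=19), S^2- (Z=16).
That gives V^5+ < Ti^4+ < Sc^3+ < Ca^2+ < K^+ < S^2-. From the smallest end, number 4 is Ca^2+.

Ca^2+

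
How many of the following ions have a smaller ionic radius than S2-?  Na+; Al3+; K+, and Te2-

Electron counts and nuclear charges: Al3+ has 10 e⁻ (Z=13), Na+ has 10 e⁻ (Z=11), K+ has 18 e⁻ (Z=19), S2- has 18 e⁻ (Z=16), Te2- has 54 e⁻ (Z=52). Al3+ < Na+ (both 10 e⁻, Z=13>11); Na+ < K+ (same group, 1 shell fewer); K+ < S2- (both 18 e⁻, Z=19>16); S2- < Te2- (same group, period 3 vs 5).
Relative to S2-, the ions that are smaller are Al3+, Na+, K+. So 3 are smaller.

3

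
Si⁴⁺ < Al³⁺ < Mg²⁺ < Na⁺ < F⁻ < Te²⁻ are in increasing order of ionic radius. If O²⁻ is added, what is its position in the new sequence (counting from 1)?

Tabulating Z and e⁻: Si⁴⁺: 10 e⁻, Z=14, Al³⁺: 10 e⁻, Z=13, Mg²⁺: 10 e⁻, Z=12, Na⁺: 10 e⁻, Z=11, F⁻: 10 e⁻, Z=9, O²⁻: 10 e⁻, Z=8, Te²⁻: 54 e⁻, Z=52. Si⁴⁺ < Al³⁺ (both 10 e⁻, Z=14>13); Al³⁺ < Mg²⁺ (isoelectronic, higher Z=13 is smaller); Mg²⁺ < Na⁺ (both 10 e⁻, Z=12>11); Na⁺ < F⁻ (both 10 e⁻, Z=11>9); F⁻ < O²⁻ (isoelectronic, higher Z=9 is smaller); O²⁻ < Te²⁻ (same group, 3 shells fewer).
Putting O²⁻ in gives Si⁴⁺ < Al³⁺ < Mg²⁺ < Na⁺ < F⁻ < O²⁻ < Te²⁻; it lands at slot 6.

6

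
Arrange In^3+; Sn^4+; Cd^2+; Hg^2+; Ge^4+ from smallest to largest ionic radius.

Ge^4+ < Sn^4+ < In^3+ < Cd^2+ < Hg^2+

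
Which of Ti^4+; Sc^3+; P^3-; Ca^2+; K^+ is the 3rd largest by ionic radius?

Each ion has 18 electrons. The ranking follows nuclear charge in reverse — greater Z gives a smaller radius. Ti^4+ (Z=22), Sc^3+ (Z=21), Ca^2+ (Z=20), K^+ (Z=19), P^3- (Z=15).
So the order is Ti^4+ < Sc^3+ < Ca^2+ < K^+ < P^3-; the 3rd-largest ion is Ca^2+.

Ca^2+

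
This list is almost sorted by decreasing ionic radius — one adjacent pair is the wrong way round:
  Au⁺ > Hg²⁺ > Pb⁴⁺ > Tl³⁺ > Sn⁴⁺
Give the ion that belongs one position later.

Pb⁴⁺

Check each adjacent pair. Pb⁴⁺ and Tl³⁺ are reversed: Pb⁴⁺ and Tl³⁺ share 78 electrons; the higher nuclear charge on Pb (Z=82) contracts it more, so Pb⁴⁺ < Tl³⁺. No other neighbouring pair contradicts the periodic trends, so Pb⁴⁺ is the ion listed too early.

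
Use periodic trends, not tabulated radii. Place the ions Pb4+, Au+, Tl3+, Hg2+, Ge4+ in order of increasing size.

Ge4+: 28 e⁻, Z=32, Pb4+: 78 e⁻, Z=82, Tl3+: 78 e⁻, Z=81, Hg2+: 78 e⁻, Z=80, Au+: 78 e⁻, Z=79. Ge4+ < Pb4+ (same group, period 4 vs 6); Pb4+ < Tl3+ (isoelectronic, higher Z=82 is smaller); Tl3+ < Hg2+ (isoelectronic, higher Z=81 is smaller); Hg2+ < Au+ (both 78 e⁻, Z=80>79).

Ge4+ < Pb4+ < Tl3+ < Hg2+ < Au+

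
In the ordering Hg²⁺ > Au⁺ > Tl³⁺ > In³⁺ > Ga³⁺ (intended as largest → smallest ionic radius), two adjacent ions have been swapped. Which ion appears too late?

The pair Hg²⁺, Au⁺ is the wrong way round — both have 78 electrons but Z(Hg)=80 > Z(Au)=79, so Hg²⁺ should be the smaller of the two. All other adjacent pairs agree with periodic trends, so Au⁺ is the misplaced ion.

Au⁺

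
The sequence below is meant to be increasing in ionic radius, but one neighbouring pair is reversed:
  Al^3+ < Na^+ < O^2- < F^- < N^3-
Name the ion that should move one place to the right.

O^2-

The pair O^2-, F^- is the wrong way round — F^- and O^2- share 10 electrons; the higher nuclear charge on F (Z=9) contracts it more, so F^- < O^2-. All other adjacent pairs agree with periodic trends, so O^2- is the misplaced ion.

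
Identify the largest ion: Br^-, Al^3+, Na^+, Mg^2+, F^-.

Br^-

First list Z and electron count for each: Al^3+ (Z=13, 10 e⁻), Mg^2+ (Z=12, 10 e⁻), Na^+ (Z=11, 10 e⁻), F^- (Z=9, 10 e⁻), Br^- (Z=35, 36 e⁻). Al^3+ < Mg^2+ (isoelectronic, higher Z=13 is smaller); Mg^2+ < Na^+ (both 10 e⁻, Z=12>11); Na^+ < F^- (isoelectronic, higher Z=11 is smaller); F^- < Br^- (same group, period 2 vs 4).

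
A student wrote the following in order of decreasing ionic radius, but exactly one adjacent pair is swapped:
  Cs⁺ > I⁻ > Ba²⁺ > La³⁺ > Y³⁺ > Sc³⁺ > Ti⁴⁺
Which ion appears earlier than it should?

Cs⁺

Scanning neighbour by neighbour, only Cs⁺/I⁻ violates a trend: they are isoelectronic (54 e⁻) and Cs has more protons than I (55 vs 53), making Cs⁺ smaller. That makes Cs⁺ the one sitting a position early relative to where it belongs.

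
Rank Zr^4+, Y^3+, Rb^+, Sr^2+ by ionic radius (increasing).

Isoelectronic series (36 e⁻ each). Size is set by nuclear charge: more protons means a smaller ion. Zr^4+ (Z=40), Y^3+ (Z=39), Sr^2+ (Z=38), Rb^+ (Z=37).

Zr^4+ < Y^3+ < Sr^2+ < Rb^+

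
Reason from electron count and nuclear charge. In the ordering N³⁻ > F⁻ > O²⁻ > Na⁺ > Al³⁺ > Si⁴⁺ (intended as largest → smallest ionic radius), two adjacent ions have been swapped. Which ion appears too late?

Scanning neighbour by neighbour, only F⁻/O²⁻ violates a trend: both have 10 electrons but Z(F)=9 > Z(O)=8, so F⁻ should be the smaller of the two. That makes O²⁻ the one sitting a position late relative to where it belongs.

O²⁻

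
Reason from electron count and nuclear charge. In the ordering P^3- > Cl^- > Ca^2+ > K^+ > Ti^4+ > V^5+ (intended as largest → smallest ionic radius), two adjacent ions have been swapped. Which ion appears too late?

The pair Ca^2+, K^+ is the wrong way round — Ca^2+ and K^+ share 18 electrons; the higher nuclear charge on Ca (Z=20) contracts it more, so Ca^2+ < K^+. All other adjacent pairs agree with periodic trends, so K^+ is the misplaced ion.

K^+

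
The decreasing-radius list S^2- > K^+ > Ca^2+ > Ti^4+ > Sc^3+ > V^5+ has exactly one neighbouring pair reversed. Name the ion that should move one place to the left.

Sc^3+

Compare adjacent ions: both have 18 electrons but Z(Ti)=22 > Z(Sc)=21, so Ti^4+ should be the smaller of the two — yet in this decreasing list Ti^4+ sits before Sc^3+. Nothing else is reversed, so Sc^3+ should move one place to the left.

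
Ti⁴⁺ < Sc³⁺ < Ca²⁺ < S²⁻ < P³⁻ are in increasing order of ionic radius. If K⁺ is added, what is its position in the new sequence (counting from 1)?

All of these have 18 electrons (isoelectronic). With the same electron cloud, the ion with the most protons pulls it in tightest. Nuclear charges: Ti⁴⁺ (Z=22), Sc³⁺ (Z=21), Ca²⁺ (Z=20), K⁺ (Z=19), S²⁻ (Z=16), P³⁻ (Z=15). Highest Z is smallest.
Putting K⁺ in gives Ti⁴⁺ < Sc³⁺ < Ca²⁺ < K⁺ < S²⁻ < P³⁻; it lands at slot 4.

4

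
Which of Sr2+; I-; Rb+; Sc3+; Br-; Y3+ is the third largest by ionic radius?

Rb+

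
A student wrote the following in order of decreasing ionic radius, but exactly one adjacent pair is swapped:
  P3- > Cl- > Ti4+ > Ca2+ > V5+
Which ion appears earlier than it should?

Scanning neighbour by neighbour, only Ti4+/Ca2+ violates a trend: they are isoelectronic (18 e⁻) and Ti has more protons than Ca (22 vs 20), making Ti4+ smaller. That makes Ti4+ the one sitting a position early relative to where it belongs.

Ti4+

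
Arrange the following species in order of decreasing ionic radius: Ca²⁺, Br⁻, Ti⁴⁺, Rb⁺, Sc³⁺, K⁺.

Ti⁴⁺: 18 e⁻, Z=22, Sc³⁺: 18 e⁻, Z=21, Ca²⁺: 18 e⁻, Z=20, K⁺: 18 e⁻, Z=19, Rb⁺: 36 e⁻, Z=37, Br⁻: 36 e⁻, Z=35. Ti⁴⁺ < Sc³⁺ (isoelectronic, higher Z=22 is smaller); Sc³⁺ < Ca²⁺ (isoelectronic, higher Z=21 is smaller); Ca²⁺ < K⁺ (isoelectronic, higher Z=20 is smaller); K⁺ < Rb⁺ (same group, period 4 vs 5); Rb⁺ < Br⁻ (isoelectronic, higher Z=37 is smaller).

Br⁻ > Rb⁺ > K⁺ > Ca²⁺ > Sc³⁺ > Ti⁴⁺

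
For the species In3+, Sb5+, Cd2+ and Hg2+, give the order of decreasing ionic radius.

Hg2+ > Cd2+ > In3+ > Sb5+

Electron counts and nuclear charges: Sb5+: 46 e⁻, Z=51, In3+: 46 e⁻, Z=49, Cd2+: 46 e⁻, Z=48, Hg2+: 78 e⁻, Z=80. Sb5+ < In3+ (isoelectronic, higher Z=51 is smaller); In3+ < Cd2+ (isoelectronic, higher Z=49 is smaller); Cd2+ < Hg2+ (same group, period 5 vs 6).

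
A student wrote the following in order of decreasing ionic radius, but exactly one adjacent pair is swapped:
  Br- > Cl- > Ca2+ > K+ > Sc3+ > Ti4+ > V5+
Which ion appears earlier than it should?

Ca2+

The pair Ca2+, K+ is the wrong way round — both have 18 electrons but Z(Ca)=20 > Z(K)=19, so Ca2+ should be the smaller of the two. All other adjacent pairs agree with periodic trends, so Ca2+ is the misplaced ion.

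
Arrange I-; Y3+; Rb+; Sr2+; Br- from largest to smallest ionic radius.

I- > Br- > Rb+ > Sr2+ > Y3+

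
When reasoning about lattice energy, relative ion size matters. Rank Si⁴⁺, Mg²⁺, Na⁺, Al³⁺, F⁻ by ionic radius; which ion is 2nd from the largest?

Isoelectronic series (10 e⁻ each). Size is set by nuclear charge: more protons means a smaller ion. Si⁴⁺ (Z=14), Al³⁺ (Z=13), Mg²⁺ (Z=12), Na⁺ (Z=11), F⁻ (Z=9).
Full ascending order: Si⁴⁺ < Al³⁺ < Mg²⁺ < Na⁺ < F⁻. Counting from the largest, position 2 is Na⁺.

Na⁺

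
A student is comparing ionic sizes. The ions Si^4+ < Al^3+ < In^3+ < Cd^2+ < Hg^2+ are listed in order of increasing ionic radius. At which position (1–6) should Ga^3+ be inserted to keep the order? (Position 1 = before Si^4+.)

Work out protons and electrons: Si^4+ has 10 e⁻ (Z=14), Al^3+ has 10 e⁻ (Z=13), Ga^3+ has 28 e⁻ (Z=31), In^3+ has 46 e⁻ (Z=49), Cd^2+ has 46 e⁻ (Z=48), Hg^2+ has 78 e⁻ (Z=80). Si^4+ < Al^3+ (isoelectronic, higher Z=14 is smaller); Al^3+ < Ga^3+ (same group, 1 shell fewer); Ga^3+ < In^3+ (same group, 1 shell fewer); In^3+ < Cd^2+ (both 46 e⁻, Z=49>48); Cd^2+ < Hg^2+ (same group, period 5 vs 6).
With Ga^3+ included the full order is Si^4+ < Al^3+ < Ga^3+ < In^3+ < Cd^2+ < Hg^2+, so it takes position 3.

3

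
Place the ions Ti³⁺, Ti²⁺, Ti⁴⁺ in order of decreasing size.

Ti²⁺ > Ti³⁺ > Ti⁴⁺

For a single element, ionic radius drops as positive charge rises — Ti⁴⁺ < Ti²⁺.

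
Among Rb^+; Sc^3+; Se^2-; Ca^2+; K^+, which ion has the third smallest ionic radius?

First list Z and electron count for each: Sc^3+ (Z=21, 18 e⁻), Ca^2+ (Z=20, 18 e⁻), K^+ (Z=19, 18 e⁻), Rb^+ (Z=37, 36 e⁻), Se^2- (Z=34, 36 e⁻). Sc^3+ < Ca^2+ (isoelectronic, higher Z=21 is smaller); Ca^2+ < K^+ (isoelectronic, higher Z=20 is smaller); K^+ < Rb^+ (same group, period 4 vs 5); Rb^+ < Se^2- (isoelectronic, higher Z=37 is smaller).
Full ascending order: Sc^3+ < Ca^2+ < K^+ < Rb^+ < Se^2-. Counting from the smallest, position 3 is K^+.

K^+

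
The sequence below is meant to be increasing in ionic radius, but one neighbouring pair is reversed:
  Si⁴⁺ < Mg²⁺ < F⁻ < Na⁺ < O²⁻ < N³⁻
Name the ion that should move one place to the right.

Scanning neighbour by neighbour, only F⁻/Na⁺ violates a trend: Na⁺ and F⁻ share 10 electrons; the higher nuclear charge on Na (Z=11) contracts it more, so Na⁺ < F⁻. That makes F⁻ the one sitting a position early relative to where it belongs.

F⁻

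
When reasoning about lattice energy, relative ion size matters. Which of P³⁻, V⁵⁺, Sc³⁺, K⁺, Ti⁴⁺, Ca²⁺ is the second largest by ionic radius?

All of these have 18 electrons (isoelectronic). With the same electron cloud, the ion with the most protons pulls it in tightest. Nuclear charges: V⁵⁺ (Z=23), Ti⁴⁺ (Z=22), Sc³⁺ (Z=21), Ca²⁺ (Z=20), K⁺ (Z=19), P³⁻ (Z=15). Highest Z is smallest.
Full ascending order: V⁵⁺ < Ti⁴⁺ < Sc³⁺ < Ca²⁺ < K⁺ < P³⁻. Counting from the largest, position 2 is K⁺.

K⁺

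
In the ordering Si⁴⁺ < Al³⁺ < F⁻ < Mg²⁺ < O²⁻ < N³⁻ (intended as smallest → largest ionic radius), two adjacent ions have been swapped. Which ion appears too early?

F⁻

The pair F⁻, Mg²⁺ is the wrong way round — Mg²⁺ and F⁻ share 10 electrons; the higher nuclear charge on Mg (Z=12) contracts it more, so Mg²⁺ < F⁻. All other adjacent pairs agree with periodic trends, so F⁻ is the misplaced ion.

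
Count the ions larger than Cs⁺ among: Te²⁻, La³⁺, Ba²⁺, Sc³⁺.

Electron counts and nuclear charges: Sc³⁺ has 18 e⁻ (Z=21), La³⁺ has 54 e⁻ (Z=57), Ba²⁺ has 54 e⁻ (Z=56), Cs⁺ has 54 e⁻ (Z=55), Te²⁻ has 54 e⁻ (Z=52). Sc³⁺ < La³⁺ (same group, 2 shells fewer); La³⁺ < Ba²⁺ (both 54 e⁻, Z=57>56); Ba²⁺ < Cs⁺ (both 54 e⁻, Z=56>55); Cs⁺ < Te²⁻ (isoelectronic, higher Z=55 is smaller).
Placing each against Cs⁺: smaller — Sc³⁺, La³⁺, Ba²⁺; larger — Te²⁻. That's 1.

1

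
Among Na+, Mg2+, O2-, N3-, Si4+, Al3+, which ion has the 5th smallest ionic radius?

O2-

These species are isoelectronic with 10 electrons. The only difference is the number of protons: Si4+ (Z=14), Al3+ (Z=13), Mg2+ (Z=12), Na+ (Z=11), O2- (Z=8), N3- (Z=7). The strongest nuclear pull (Si4+) gives the smallest ion.
So the order is Si4+ < Al3+ < Mg2+ < Na+ < O2- < N3-; the 5th-smallest ion is O2-.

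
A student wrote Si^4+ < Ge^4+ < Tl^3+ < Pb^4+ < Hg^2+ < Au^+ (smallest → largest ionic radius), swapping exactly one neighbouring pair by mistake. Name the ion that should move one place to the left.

Pb^4+

Scanning neighbour by neighbour, only Tl^3+/Pb^4+ violates a trend: they are isoelectronic (78 e⁻) and Pb has more protons than Tl (82 vs 81), making Pb^4+ smaller. That makes Pb^4+ the one sitting a position late relative to where it belongs.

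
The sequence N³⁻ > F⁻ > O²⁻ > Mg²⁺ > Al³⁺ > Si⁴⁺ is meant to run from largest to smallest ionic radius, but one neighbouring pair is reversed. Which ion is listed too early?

The pair F⁻, O²⁻ is the wrong way round — both have 10 electrons but Z(F)=9 > Z(O)=8, so F⁻ should be the smaller of the two. All other adjacent pairs agree with periodic trends, so F⁻ is the misplaced ion.

F⁻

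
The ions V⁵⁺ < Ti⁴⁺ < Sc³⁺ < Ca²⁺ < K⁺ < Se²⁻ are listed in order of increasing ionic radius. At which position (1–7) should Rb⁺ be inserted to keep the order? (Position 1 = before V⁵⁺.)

6

Tabulating Z and e⁻: V⁵⁺ has 18 e⁻ (Z=23), Ti⁴⁺ has 18 e⁻ (Z=22), Sc³⁺ has 18 e⁻ (Z=21), Ca²⁺ has 18 e⁻ (Z=20), K⁺ has 18 e⁻ (Z=19), Rb⁺ has 36 e⁻ (Z=37), Se²⁻ has 36 e⁻ (Z=34). V⁵⁺ < Ti⁴⁺ (isoelectronic, higher Z=23 is smaller); Ti⁴⁺ < Sc³⁺ (both 18 e⁻, Z=22>21); Sc³⁺ < Ca²⁺ (isoelectronic, higher Z=21 is smaller); Ca²⁺ < K⁺ (isoelectronic, higher Z=20 is smaller); K⁺ < Rb⁺ (same group, period 4 vs 5); Rb⁺ < Se²⁻ (isoelectronic, higher Z=37 is smaller).
With Rb⁺ included the full order is V⁵⁺ < Ti⁴⁺ < Sc³⁺ < Ca²⁺ < K⁺ < Rb⁺ < Se²⁻, so it takes position 6.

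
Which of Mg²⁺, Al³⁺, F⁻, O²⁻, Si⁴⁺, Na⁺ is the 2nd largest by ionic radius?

Each ion has 10 electrons. The ranking follows nuclear charge in reverse — greater Z gives a smaller radius. Si⁴⁺ (Z=14), Al³⁺ (Z=13), Mg²⁺ (Z=12), Na⁺ (Z=11), F⁻ (Z=9), O²⁻ (Z=8).
Full ascending order: Si⁴⁺ < Al³⁺ < Mg²⁺ < Na⁺ < F⁻ < O²⁻. Counting from the largest, position 2 is F⁻.

F⁻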